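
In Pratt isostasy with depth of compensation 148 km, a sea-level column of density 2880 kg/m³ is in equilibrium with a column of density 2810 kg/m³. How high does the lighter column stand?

ρ_ref D = ρ (D + h) → h = D (ρ_ref − ρ)/ρ.
h = 148 km × (2880 − 2810)/2810 = 3.69 km.

3.69 km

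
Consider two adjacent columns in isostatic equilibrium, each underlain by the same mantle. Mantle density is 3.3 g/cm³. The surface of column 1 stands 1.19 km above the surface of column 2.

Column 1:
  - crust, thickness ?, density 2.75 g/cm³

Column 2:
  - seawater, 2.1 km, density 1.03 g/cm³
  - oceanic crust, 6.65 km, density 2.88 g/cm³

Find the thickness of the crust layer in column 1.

20.9 km

Take the compensation level at the base of the deeper column (depth z_c below the surface of column 1) and equate Σ ρ_i t_i down to z_c; mantle fills any gap and the z_c terms cancel.
Column 1: x×2.75 + (z_c − 0 − x)×3.3
Column 2: 1.19×0 + 2.1×1.03 + 6.65×2.88 + (z_c − 1.19 − 8.75)×3.3
The z_c×3.3 term appears on both sides and cancels. Collect the known terms of each column as K = Σ(ρt)_known − 3.3 × (depth of known layers): K_1 = 0 − 3.3×0 = 0; K_2 = 21.315 − 3.3×(1.19 + 8.75) = −11.487.
Balance: K_1 − x×(3.3 − 2.75) = K_2, so x = (K_1 − K_2)/(3.3 − 2.75) = 11.487/0.55 = 20.9 km.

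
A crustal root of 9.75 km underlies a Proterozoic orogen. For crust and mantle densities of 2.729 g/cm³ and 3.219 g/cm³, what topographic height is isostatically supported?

1.75 km

By Archimedes' principle applied to the lithosphere: ρ_c h = (ρ_m − ρ_c) r.
h = r (ρ_m − ρ_c) / ρ_c = 9.75 km × (3.219 − 2.729) / 2.729 = 1.75 km.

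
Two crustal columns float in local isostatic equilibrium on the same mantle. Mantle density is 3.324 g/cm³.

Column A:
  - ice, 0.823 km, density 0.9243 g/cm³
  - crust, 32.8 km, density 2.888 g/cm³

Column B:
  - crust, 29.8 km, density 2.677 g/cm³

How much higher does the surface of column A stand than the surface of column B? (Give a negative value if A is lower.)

−0.904 km

For any compensation level in the mantle, the mantle terms cancel and isostasy reduces to e = (Σt_A − Σt_B) − (Σ(ρt)_A − Σ(ρt)_B) / ρ_m.
Σt_A = 33.623 km; Σt_B = 29.8 km; Σ(ρt)_A = 95.4870989; Σ(ρt)_B = 79.7746 (in km·g/cm³).
e = (33.623 − 29.8) − (95.4870989 − 79.7746) / 3.324 = −0.904 km.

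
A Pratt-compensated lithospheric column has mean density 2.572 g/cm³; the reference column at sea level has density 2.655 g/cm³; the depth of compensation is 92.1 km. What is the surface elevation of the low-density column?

ρ_ref D = ρ (D + h) → h = D (ρ_ref − ρ)/ρ.
h = 92.1 km × (2.655 − 2.572)/2.572 = 2.97 km.

2.97 km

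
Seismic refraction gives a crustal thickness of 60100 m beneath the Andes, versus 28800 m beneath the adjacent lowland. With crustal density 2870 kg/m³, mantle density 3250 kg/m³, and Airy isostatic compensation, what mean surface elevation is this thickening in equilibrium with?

3660 m

Excess crust Δ = 60100 m − 28800 m = 31300 m, split between elevation h and root r with h + r = Δ.
Airy balance ρ_c h = (ρ_m − ρ_c) r gives r = h ρ_c/(ρ_m − ρ_c), so h (1 + ρ_c/(ρ_m − ρ_c)) = Δ, i.e. h = Δ (ρ_m − ρ_c)/ρ_m.
h = 31300 m × 380/3250 = 3660 m.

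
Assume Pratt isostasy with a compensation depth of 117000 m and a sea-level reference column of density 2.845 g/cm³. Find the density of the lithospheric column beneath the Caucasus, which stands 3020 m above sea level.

Pratt balance: ρ_ref D = ρ (D + h).
ρ = ρ_ref D/(D + h) = 2.845 × 117000 m/(117000 m + 3020 m) = 2.77 g/cm³.

2.77 g/cm³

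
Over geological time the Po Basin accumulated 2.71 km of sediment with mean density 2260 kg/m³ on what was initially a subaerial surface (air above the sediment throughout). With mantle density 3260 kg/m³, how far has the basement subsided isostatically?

1.88 km

Subaerial load: s = t ρ_sed / ρ_m = 2.71 km × 2260/3260 = 1.88 km.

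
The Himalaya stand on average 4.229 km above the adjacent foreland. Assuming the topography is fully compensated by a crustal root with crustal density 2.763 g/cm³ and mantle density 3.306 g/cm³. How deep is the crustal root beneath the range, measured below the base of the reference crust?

In Airy isostatic equilibrium: the weight of the topography is balanced by the buoyancy of the root, ρ_c h = (ρ_m − ρ_c) r.
r = h · ρ_c / (ρ_m − ρ_c) = 4.229 km × 2.763 / (3.306 − 2.763) = 21.5 km.

21.5 km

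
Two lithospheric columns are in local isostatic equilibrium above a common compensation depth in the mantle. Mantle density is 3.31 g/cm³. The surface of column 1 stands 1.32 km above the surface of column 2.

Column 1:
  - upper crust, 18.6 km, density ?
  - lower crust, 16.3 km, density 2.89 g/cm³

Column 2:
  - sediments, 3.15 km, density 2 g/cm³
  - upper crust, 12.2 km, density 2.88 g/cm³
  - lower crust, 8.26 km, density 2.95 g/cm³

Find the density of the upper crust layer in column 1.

Take the compensation level at the base of the deeper column (depth z_c below the surface of column 1) and equate Σ ρ_i t_i down to z_c; mantle fills any gap and the z_c terms cancel.
Column 1: 18.6×ρ + 16.3×2.89 + (z_c − 34.9)×3.31
Column 2: 1.32×0 + 3.15×2 + 12.2×2.88 + 8.26×2.95 + (z_c − 1.32 − 23.61)×3.31
The z_c×3.31 term appears on both sides and cancels. Collect the known terms of each column as K = Σ(ρt)_known − 3.31 × (depth of known layers): K_1 = 47.107 − 3.31×34.9 = −68.412; K_2 = 65.803 − 3.31×(1.32 + 23.61) = −16.7153.
Balance: K_1 + 18.6×ρ = K_2, so ρ = (K_2 − K_1)/18.6 = 51.6967/18.6 = 2.78 g/cm³.

2.78 g/cm³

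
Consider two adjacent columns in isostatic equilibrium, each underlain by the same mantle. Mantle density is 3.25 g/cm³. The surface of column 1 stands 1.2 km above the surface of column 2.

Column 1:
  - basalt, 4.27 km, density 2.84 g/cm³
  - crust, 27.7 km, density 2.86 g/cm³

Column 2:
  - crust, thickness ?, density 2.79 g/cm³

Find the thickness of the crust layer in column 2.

18.8 km

Take the compensation level at the base of the deeper column (depth z_c below the surface of column 1) and equate Σ ρ_i t_i down to z_c; mantle fills any gap and the z_c terms cancel.
Column 1: 4.27×2.84 + 27.7×2.86 + (z_c − 31.97)×3.25
Column 2: 1.2×0 + x×2.79 + (z_c − 1.2 − 0 − x)×3.25
The z_c×3.25 term appears on both sides and cancels. Collect the known terms of each column as K = Σ(ρt)_known − 3.25 × (depth of known layers): K_1 = 91.3488 − 3.25×31.97 = −12.5537; K_2 = 0 − 3.25×(1.2 + 0) = −3.9.
Balance: K_1 = K_2 − x×(3.25 − 2.79), so x = (K_2 − K_1)/(3.25 − 2.79) = 8.6537/0.46 = 18.8 km.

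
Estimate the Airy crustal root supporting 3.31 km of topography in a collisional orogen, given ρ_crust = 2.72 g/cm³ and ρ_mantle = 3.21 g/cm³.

Balancing pressure at the compensation depth: the weight of the topography is balanced by the buoyancy of the root, ρ_c h = (ρ_m − ρ_c) r.
r = h · ρ_c / (ρ_m − ρ_c) = 3.31 km × 2.72 / (3.21 − 2.72) = 18.4 km.

18.4 km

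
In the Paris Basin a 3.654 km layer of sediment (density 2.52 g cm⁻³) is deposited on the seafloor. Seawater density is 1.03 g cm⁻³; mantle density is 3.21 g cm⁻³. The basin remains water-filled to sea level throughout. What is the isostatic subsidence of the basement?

2.5 km

Submarine loading: the sediment displaces seawater, and the subsidence is in turn flooded, so s (ρ_m − ρ_w) = t (ρ_sed − ρ_w).
s = 3.654 km × (2.52 − 1.03) / (3.21 − 1.03) = 2.5 km.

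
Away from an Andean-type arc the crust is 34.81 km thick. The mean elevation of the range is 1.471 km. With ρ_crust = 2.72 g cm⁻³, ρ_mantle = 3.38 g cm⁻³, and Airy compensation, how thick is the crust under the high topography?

Root depth r = h ρ_c / (ρ_m − ρ_c) = 1.471 km × 2.72 / 0.66 = 6.062 km.
Total thickness = T + h + r = 34.81 km + 1.471 km + 6.062 km = 42.3 km.

42.3 km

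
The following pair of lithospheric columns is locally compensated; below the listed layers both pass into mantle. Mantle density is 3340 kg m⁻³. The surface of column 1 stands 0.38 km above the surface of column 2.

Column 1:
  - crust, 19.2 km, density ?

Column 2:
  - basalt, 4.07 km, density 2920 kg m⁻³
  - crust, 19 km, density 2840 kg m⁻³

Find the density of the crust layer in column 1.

2690 kg m⁻³

Take the compensation level at the base of the deeper column (depth z_c below the surface of column 1) and equate Σ ρ_i t_i down to z_c; mantle fills any gap and the z_c terms cancel.
Column 1: 19.2×ρ + (z_c − 19.2)×3340
Column 2: 0.38×0 + 4.07×2920 + 19×2840 + (z_c − 0.38 − 23.07)×3340
The z_c×3340 term appears on both sides and cancels. Collect the known terms of each column as K = Σ(ρt)_known − 3340 × (depth of known layers): K_1 = 0 − 3340×19.2 = −64128; K_2 = 65844.4 − 3340×(0.38 + 23.07) = −12478.6.
Balance: K_1 + 19.2×ρ = K_2, so ρ = (K_2 − K_1)/19.2 = 51649.4/19.2 = 2690 kg m⁻³.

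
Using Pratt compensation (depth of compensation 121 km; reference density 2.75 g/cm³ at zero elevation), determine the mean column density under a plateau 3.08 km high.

2.68 g/cm³

Pratt balance: ρ_ref D = ρ (D + h).
ρ = ρ_ref D/(D + h) = 2.75 × 121 km/(121 km + 3.08 km) = 2.68 g/cm³.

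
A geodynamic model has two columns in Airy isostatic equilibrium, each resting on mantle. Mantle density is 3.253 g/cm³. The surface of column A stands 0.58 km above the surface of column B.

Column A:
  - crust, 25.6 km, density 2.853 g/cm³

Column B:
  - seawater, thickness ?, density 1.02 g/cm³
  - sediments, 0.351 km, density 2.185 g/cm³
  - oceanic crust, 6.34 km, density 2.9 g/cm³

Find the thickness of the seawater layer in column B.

Take the compensation level at the base of the deeper column (depth z_c below the surface of column A) and equate Σ ρ_i t_i down to z_c; mantle fills any gap and the z_c terms cancel.
Column A: 25.6×2.853 + (z_c − 25.6)×3.253
Column B: 0.58×0 + x×1.02 + 0.351×2.185 + 6.34×2.9 + (z_c − 0.58 − 6.691 − x)×3.253
The z_c×3.253 term appears on both sides and cancels. Collect the known terms of each column as K = Σ(ρt)_known − 3.253 × (depth of known layers): K_A = 73.0368 − 3.253×25.6 = −10.24; K_B = 19.152935 − 3.253×(0.58 + 6.691) = −4.499628.
Balance: K_A = K_B − x×(3.253 − 1.02), so x = (K_B − K_A)/(3.253 − 1.02) = 5.74037/2.233 = 2.57 km.

2.57 km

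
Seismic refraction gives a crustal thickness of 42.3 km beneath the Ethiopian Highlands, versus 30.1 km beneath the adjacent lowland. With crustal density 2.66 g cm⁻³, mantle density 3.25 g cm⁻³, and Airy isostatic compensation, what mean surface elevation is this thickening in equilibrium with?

Excess crust Δ = 42.3 km − 30.1 km = 12.2 km, split between elevation h and root r with h + r = Δ.
Airy balance ρ_c h = (ρ_m − ρ_c) r gives r = h ρ_c/(ρ_m − ρ_c), so h (1 + ρ_c/(ρ_m − ρ_c)) = Δ, i.e. h = Δ (ρ_m − ρ_c)/ρ_m.
h = 12.2 km × 0.59/3.25 = 2.21 km.

2.21 km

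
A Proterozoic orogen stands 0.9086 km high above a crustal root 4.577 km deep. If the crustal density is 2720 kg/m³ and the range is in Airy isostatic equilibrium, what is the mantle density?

3260 kg/m³

Airy balance: ρ_c h = (ρ_m − ρ_c) r → ρ_m = ρ_c (1 + h/r).
ρ_m = 2720 × (1 + 0.9086 km/4.577 km) = 3260 kg/m³.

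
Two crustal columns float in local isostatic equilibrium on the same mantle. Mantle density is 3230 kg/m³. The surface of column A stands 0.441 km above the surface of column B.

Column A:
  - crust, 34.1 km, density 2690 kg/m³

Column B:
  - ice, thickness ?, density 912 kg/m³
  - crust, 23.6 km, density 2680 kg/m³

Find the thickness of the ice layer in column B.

Take the compensation level at the base of the deeper column (depth z_c below the surface of column A) and equate Σ ρ_i t_i down to z_c; mantle fills any gap and the z_c terms cancel.
Column A: 34.1×2690 + (z_c − 34.1)×3230
Column B: 0.441×0 + x×912 + 23.6×2680 + (z_c − 0.441 − 23.6 − x)×3230
The z_c×3230 term appears on both sides and cancels. Collect the known terms of each column as K = Σ(ρt)_known − 3230 × (depth of known layers): K_A = 91729 − 3230×34.1 = −18414; K_B = 63248 − 3230×(0.441 + 23.6) = −14404.43.
Balance: K_A = K_B − x×(3230 − 912), so x = (K_B − K_A)/(3230 − 912) = 4009.57/2318 = 1.73 km.

1.73 km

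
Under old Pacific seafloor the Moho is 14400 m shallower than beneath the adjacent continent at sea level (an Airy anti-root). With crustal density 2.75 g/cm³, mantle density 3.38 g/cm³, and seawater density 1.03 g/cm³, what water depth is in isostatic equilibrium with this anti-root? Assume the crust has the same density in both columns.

5270 m

Replacing a thickness d of crust by seawater at the top must be balanced by replacing crust with mantle at the base: d (ρ_c − ρ_w) = a (ρ_m − ρ_c).
d = a (ρ_m − ρ_c)/(ρ_c − ρ_w) = 14400 m × 0.63/1.72 = 5270 m.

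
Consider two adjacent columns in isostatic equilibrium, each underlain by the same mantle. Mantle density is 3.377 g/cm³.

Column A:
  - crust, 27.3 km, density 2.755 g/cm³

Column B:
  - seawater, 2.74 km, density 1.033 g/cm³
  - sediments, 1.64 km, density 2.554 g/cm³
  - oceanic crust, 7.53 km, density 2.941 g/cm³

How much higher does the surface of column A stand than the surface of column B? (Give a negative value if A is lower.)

For any compensation level in the mantle, the mantle terms cancel and isostasy reduces to e = (Σt_A − Σt_B) − (Σ(ρt)_A − Σ(ρt)_B) / ρ_m.
Σt_A = 27.3 km; Σt_B = 11.91 km; Σ(ρt)_A = 75.2115; Σ(ρt)_B = 29.16471 (in km·g/cm³).
e = (27.3 − 11.91) − (75.2115 − 29.16471) / 3.377 = 1.75 km.

1.75 km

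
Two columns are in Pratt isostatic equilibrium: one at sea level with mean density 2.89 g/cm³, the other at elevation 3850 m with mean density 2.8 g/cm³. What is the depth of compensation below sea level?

120000 m

ρ_ref D = ρ (D + h) → D (ρ_ref − ρ) = ρ h.
D = ρ h/(ρ_ref − ρ) = 2.8 × 3850 m/(2.89 − 2.8) = 120000 m.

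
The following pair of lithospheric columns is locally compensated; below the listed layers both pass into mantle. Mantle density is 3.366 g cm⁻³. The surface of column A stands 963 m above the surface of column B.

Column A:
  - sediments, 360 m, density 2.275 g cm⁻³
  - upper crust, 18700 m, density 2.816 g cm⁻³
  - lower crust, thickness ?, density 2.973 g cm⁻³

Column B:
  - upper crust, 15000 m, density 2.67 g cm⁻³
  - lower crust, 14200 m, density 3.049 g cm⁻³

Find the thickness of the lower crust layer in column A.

19100 m

Take the compensation level at the base of the deeper column (depth z_c below the surface of column A) and equate Σ ρ_i t_i down to z_c; mantle fills any gap and the z_c terms cancel.
Column A: 360×2.275 + 18700×2.816 + x×2.973 + (z_c − 19060 − x)×3.366
Column B: 963×0 + 15000×2.67 + 14200×3.049 + (z_c − 963 − 29200)×3.366
The z_c×3.366 term appears on both sides and cancels. Collect the known terms of each column as K = Σ(ρt)_known − 3.366 × (depth of known layers): K_A = 53478.2 − 3.366×19060 = −10677.76; K_B = 83345.8 − 3.366×(963 + 29200) = −18182.858.
Balance: K_A − x×(3.366 − 2.973) = K_B, so x = (K_A − K_B)/(3.366 − 2.973) = 7505.1/0.393 = 19100 m.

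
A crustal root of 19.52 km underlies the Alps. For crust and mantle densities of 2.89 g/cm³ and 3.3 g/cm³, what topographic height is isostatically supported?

2.77 km

Balancing pressure at the compensation depth: ρ_c h = (ρ_m − ρ_c) r.
h = r (ρ_m − ρ_c) / ρ_c = 19.52 km × (3.3 − 2.89) / 2.89 = 2.77 km.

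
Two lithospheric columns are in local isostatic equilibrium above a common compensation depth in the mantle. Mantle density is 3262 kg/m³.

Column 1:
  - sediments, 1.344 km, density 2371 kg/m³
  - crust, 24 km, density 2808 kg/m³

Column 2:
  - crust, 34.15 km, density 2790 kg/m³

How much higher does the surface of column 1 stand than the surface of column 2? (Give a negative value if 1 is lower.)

−1.23 km

For any compensation level in the mantle, the mantle terms cancel and isostasy reduces to e = (Σt_1 − Σt_2) − (Σ(ρt)_1 − Σ(ρt)_2) / ρ_m.
Σt_1 = 25.344 km; Σt_2 = 34.15 km; Σ(ρt)_1 = 70578.624; Σ(ρt)_2 = 95278.5 (in km·kg/m³).
e = (25.344 − 34.15) − (70578.624 − 95278.5) / 3262 = −1.23 km.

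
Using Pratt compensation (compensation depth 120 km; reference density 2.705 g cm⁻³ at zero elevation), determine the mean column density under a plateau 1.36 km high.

2.67 g cm⁻³

Pratt balance: ρ_ref D = ρ (D + h).
ρ = ρ_ref D/(D + h) = 2.705 × 120 km/(120 km + 1.36 km) = 2.67 g cm⁻³.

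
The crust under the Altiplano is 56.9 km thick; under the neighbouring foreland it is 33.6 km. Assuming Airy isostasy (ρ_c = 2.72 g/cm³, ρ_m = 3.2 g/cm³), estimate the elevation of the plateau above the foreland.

Excess crust Δ = 56.9 km − 33.6 km = 23.3 km, split between elevation h and root r with h + r = Δ.
Airy balance ρ_c h = (ρ_m − ρ_c) r gives r = h ρ_c/(ρ_m − ρ_c), so h (1 + ρ_c/(ρ_m − ρ_c)) = Δ, i.e. h = Δ (ρ_m − ρ_c)/ρ_m.
h = 23.3 km × 0.48/3.2 = 3.5 km.

3.5 km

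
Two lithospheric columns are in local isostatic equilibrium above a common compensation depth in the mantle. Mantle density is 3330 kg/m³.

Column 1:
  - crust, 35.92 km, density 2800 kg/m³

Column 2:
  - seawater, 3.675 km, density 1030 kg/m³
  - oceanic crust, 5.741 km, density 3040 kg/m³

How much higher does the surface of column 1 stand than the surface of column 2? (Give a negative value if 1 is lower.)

2.68 km

For any compensation level in the mantle, the mantle terms cancel and isostasy reduces to e = (Σt_1 − Σt_2) − (Σ(ρt)_1 − Σ(ρt)_2) / ρ_m.
Σt_1 = 35.92 km; Σt_2 = 9.416 km; Σ(ρt)_1 = 100576; Σ(ρt)_2 = 21237.89 (in km·kg/m³).
e = (35.92 − 9.416) − (100576 − 21237.89) / 3330 = 2.68 km.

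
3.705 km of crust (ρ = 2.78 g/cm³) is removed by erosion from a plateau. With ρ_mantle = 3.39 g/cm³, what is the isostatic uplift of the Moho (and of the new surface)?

3.04 km

Unloading: uplift u = e ρ_c/ρ_m = 3.705 km × 2.78/3.39 = 3.04 km.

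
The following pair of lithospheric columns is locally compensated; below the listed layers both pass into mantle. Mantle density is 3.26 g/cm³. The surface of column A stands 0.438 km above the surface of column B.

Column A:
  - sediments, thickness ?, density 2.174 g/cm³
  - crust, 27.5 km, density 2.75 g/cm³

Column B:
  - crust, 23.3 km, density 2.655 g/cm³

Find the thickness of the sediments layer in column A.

Take the compensation level at the base of the deeper column (depth z_c below the surface of column A) and equate Σ ρ_i t_i down to z_c; mantle fills any gap and the z_c terms cancel.
Column A: x×2.174 + 27.5×2.75 + (z_c − 27.5 − x)×3.26
Column B: 0.438×0 + 23.3×2.655 + (z_c − 0.438 − 23.3)×3.26
The z_c×3.26 term appears on both sides and cancels. Collect the known terms of each column as K = Σ(ρt)_known − 3.26 × (depth of known layers): K_A = 75.625 − 3.26×27.5 = −14.025; K_B = 61.8615 − 3.26×(0.438 + 23.3) = −15.52438.
Balance: K_A − x×(3.26 − 2.174) = K_B, so x = (K_A − K_B)/(3.26 − 2.174) = 1.49938/1.086 = 1.38 km.

1.38 km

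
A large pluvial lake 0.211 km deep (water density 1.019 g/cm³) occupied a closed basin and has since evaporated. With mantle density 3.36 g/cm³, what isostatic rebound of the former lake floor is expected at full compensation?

0.064 km

u = d ρ_w/ρ_m = 0.211 km × 1.019/3.36 = 0.064 km.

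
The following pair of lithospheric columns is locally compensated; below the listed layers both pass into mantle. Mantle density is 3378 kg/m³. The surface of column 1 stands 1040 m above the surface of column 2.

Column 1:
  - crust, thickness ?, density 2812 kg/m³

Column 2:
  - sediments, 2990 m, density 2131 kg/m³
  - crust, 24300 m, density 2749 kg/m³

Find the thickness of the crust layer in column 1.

Take the compensation level at the base of the deeper column (depth z_c below the surface of column 1) and equate Σ ρ_i t_i down to z_c; mantle fills any gap and the z_c terms cancel.
Column 1: x×2812 + (z_c − 0 − x)×3378
Column 2: 1040×0 + 2990×2131 + 24300×2749 + (z_c − 1040 − 27290)×3378
The z_c×3378 term appears on both sides and cancels. Collect the known terms of each column as K = Σ(ρt)_known − 3378 × (depth of known layers): K_1 = 0 − 3378×0 = 0; K_2 = 73172390 − 3378×(1040 + 27290) = −22526350.
Balance: K_1 − x×(3378 − 2812) = K_2, so x = (K_1 − K_2)/(3378 − 2812) = 22526400/566 = 39800 m.

39800 m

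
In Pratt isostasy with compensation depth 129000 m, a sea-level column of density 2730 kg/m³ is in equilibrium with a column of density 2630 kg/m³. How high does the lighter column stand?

4900 m

ρ_ref D = ρ (D + h) → h = D (ρ_ref − ρ)/ρ.
h = 129000 m × (2730 − 2630)/2630 = 4900 m.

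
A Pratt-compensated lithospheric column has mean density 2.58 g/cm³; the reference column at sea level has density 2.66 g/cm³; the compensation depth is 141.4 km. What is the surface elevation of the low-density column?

ρ_ref D = ρ (D + h) → h = D (ρ_ref − ρ)/ρ.
h = 141.4 km × (2.66 − 2.58)/2.58 = 4.38 km.

4.38 km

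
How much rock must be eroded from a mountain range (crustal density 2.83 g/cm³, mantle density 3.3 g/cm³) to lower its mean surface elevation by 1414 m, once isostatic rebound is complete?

9930 m

Net drop Δ = e − u = e − e ρ_c/ρ_m = e (ρ_m − ρ_c)/ρ_m.
e = Δ ρ_m/(ρ_m − ρ_c) = 1414 m × 3.3/0.47 = 9930 m.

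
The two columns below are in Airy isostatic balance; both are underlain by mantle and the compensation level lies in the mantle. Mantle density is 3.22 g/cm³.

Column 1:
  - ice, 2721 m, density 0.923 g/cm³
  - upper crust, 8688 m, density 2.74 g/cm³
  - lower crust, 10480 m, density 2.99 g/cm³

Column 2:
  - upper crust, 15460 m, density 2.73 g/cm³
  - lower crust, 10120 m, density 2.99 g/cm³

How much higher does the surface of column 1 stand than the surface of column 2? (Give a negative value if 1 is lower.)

909 m

For any compensation level in the mantle, the mantle terms cancel and isostasy reduces to e = (Σt_1 − Σt_2) − (Σ(ρt)_1 − Σ(ρt)_2) / ρ_m.
Σt_1 = 21889 m; Σt_2 = 25580 m; Σ(ρt)_1 = 57651.803; Σ(ρt)_2 = 72464.6 (in m·g/cm³).
e = (21889 − 25580) − (57651.803 − 72464.6) / 3.22 = 909 m.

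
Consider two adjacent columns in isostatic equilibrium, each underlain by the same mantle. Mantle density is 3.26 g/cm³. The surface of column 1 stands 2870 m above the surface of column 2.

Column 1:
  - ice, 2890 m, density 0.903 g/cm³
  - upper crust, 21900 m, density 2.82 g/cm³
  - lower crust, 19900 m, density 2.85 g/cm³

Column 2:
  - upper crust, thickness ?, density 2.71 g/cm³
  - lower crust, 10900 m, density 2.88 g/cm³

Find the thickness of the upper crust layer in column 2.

20200 m

Take the compensation level at the base of the deeper column (depth z_c below the surface of column 1) and equate Σ ρ_i t_i down to z_c; mantle fills any gap and the z_c terms cancel.
Column 1: 2890×0.903 + 21900×2.82 + 19900×2.85 + (z_c − 44690)×3.26
Column 2: 2870×0 + x×2.71 + 10900×2.88 + (z_c − 2870 − 10900 − x)×3.26
The z_c×3.26 term appears on both sides and cancels. Collect the known terms of each column as K = Σ(ρt)_known − 3.26 × (depth of known layers): K_1 = 121082.67 − 3.26×44690 = −24606.73; K_2 = 31392 − 3.26×(2870 + 10900) = −13498.2.
Balance: K_1 = K_2 − x×(3.26 − 2.71), so x = (K_2 − K_1)/(3.26 − 2.71) = 11108.5/0.55 = 20200 m.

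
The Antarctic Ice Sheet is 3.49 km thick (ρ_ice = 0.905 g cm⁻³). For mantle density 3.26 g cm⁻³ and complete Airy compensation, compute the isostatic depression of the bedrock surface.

0.969 km

Equating mass per unit area of the two columns: the ice load ρ_ice t is balanced by mantle displaced below, ρ_m s.
s = t ρ_ice / ρ_m = 3.49 km × 0.905/3.26 = 0.969 km.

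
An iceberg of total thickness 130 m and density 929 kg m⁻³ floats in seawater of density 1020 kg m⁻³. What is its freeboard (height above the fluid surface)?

11.6 m

Floating equilibrium: submerged depth d = t ρ_obj/ρ_fluid = 130 m × 929/1020 = 118.4 m.
Freeboard = t − d = 130 m − 118.4 m = 11.6 m.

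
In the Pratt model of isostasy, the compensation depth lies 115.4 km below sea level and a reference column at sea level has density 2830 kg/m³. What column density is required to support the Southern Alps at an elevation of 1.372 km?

2800 kg/m³

Pratt balance: ρ_ref D = ρ (D + h).
ρ = ρ_ref D/(D + h) = 2830 × 115.4 km/(115.4 km + 1.372 km) = 2800 kg/m³.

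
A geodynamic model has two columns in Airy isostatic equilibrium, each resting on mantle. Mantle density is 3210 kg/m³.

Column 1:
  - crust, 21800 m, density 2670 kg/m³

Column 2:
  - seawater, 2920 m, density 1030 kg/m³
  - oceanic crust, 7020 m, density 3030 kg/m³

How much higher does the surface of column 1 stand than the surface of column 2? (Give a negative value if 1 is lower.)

1290 m

For any compensation level in the mantle, the mantle terms cancel and isostasy reduces to e = (Σt_1 − Σt_2) − (Σ(ρt)_1 − Σ(ρt)_2) / ρ_m.
Σt_1 = 21800 m; Σt_2 = 9940 m; Σ(ρt)_1 = 58206000; Σ(ρt)_2 = 24278200 (in m·kg/m³).
e = (21800 − 9940) − (58206000 − 24278200) / 3210 = 1290 m.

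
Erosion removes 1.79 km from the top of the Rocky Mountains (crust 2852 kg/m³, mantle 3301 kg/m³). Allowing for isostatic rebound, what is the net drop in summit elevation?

Rebound u = e ρ_c/ρ_m = 1.79 km × 2852/3301 = 1.547 km.
Net surface drop = e − u = 1.79 km − 1.547 km = e (ρ_m − ρ_c)/ρ_m = 0.243 km.

0.243 km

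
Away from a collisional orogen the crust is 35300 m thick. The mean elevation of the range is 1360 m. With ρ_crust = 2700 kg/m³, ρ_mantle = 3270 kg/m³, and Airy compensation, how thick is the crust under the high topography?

Root depth r = h ρ_c / (ρ_m − ρ_c) = 1360 m × 2700 / 570 = 6442 m.
Total thickness = T + h + r = 35300 m + 1360 m + 6442 m = 43100 m.

43100 m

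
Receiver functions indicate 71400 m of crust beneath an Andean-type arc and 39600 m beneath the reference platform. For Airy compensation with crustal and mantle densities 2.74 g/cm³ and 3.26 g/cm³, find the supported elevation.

Excess crust Δ = 71400 m − 39600 m = 31800 m, split between elevation h and root r with h + r = Δ.
Airy balance ρ_c h = (ρ_m − ρ_c) r gives r = h ρ_c/(ρ_m − ρ_c), so h (1 + ρ_c/(ρ_m − ρ_c)) = Δ, i.e. h = Δ (ρ_m − ρ_c)/ρ_m.
h = 31800 m × 0.52/3.26 = 5070 m.

5070 m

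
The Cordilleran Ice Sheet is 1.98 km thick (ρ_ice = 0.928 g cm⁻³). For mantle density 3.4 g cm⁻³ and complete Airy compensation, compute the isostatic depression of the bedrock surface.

0.54 km

By Archimedes' principle applied to the lithosphere: the ice load ρ_ice t is balanced by mantle displaced below, ρ_m s.
s = t ρ_ice / ρ_m = 1.98 km × 0.928/3.4 = 0.54 km.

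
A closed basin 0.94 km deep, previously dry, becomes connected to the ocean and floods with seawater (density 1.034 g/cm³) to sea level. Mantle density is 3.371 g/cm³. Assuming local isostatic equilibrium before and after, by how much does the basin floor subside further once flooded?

0.416 km

After flooding the water column is d + s deep. Its weight must equal the weight of mantle displaced by the extra subsidence s: (d + s) ρ_w = s ρ_m.
s = d ρ_w / (ρ_m − ρ_w) = 0.94 km × 1.034/(3.371 − 1.034) = 0.416 km.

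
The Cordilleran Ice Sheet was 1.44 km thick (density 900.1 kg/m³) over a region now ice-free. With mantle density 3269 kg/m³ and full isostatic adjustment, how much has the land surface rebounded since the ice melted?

0.396 km

Removing the load lets mantle flow back in; uplift u satisfies ρ_ice t = ρ_m u.
u = t ρ_ice/ρ_m = 1.44 km × 900.1/3269 = 0.396 km.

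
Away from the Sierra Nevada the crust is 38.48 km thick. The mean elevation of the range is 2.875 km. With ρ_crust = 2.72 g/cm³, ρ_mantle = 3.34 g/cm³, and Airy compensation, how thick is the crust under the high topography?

54 km

Root depth r = h ρ_c / (ρ_m − ρ_c) = 2.875 km × 2.72 / 0.62 = 12.61 km.
Total thickness = T + h + r = 38.48 km + 2.875 km + 12.61 km = 54 km.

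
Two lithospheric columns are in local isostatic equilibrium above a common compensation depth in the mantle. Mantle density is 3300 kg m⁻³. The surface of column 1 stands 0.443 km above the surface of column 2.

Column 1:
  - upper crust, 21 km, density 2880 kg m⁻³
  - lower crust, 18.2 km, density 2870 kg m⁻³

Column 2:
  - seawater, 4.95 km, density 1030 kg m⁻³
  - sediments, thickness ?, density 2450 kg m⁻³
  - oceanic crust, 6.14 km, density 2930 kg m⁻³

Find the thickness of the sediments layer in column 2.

Take the compensation level at the base of the deeper column (depth z_c below the surface of column 1) and equate Σ ρ_i t_i down to z_c; mantle fills any gap and the z_c terms cancel.
Column 1: 21×2880 + 18.2×2870 + (z_c − 39.2)×3300
Column 2: 0.443×0 + 4.95×1030 + x×2450 + 6.14×2930 + (z_c − 0.443 − 11.09 − x)×3300
The z_c×3300 term appears on both sides and cancels. Collect the known terms of each column as K = Σ(ρt)_known − 3300 × (depth of known layers): K_1 = 112714 − 3300×39.2 = −16646; K_2 = 23088.7 − 3300×(0.443 + 11.09) = −14970.2.
Balance: K_1 = K_2 − x×(3300 − 2450), so x = (K_2 − K_1)/(3300 − 2450) = 1675.8/850 = 1.97 km.

1.97 km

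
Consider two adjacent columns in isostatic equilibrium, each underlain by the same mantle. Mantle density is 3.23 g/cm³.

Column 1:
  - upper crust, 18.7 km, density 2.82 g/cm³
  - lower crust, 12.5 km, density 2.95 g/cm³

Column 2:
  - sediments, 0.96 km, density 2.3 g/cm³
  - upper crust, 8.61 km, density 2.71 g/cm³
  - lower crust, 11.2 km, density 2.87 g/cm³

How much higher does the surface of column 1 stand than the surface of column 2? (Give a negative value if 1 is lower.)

0.546 km

For any compensation level in the mantle, the mantle terms cancel and isostasy reduces to e = (Σt_1 − Σt_2) − (Σ(ρt)_1 − Σ(ρt)_2) / ρ_m.
Σt_1 = 31.2 km; Σt_2 = 20.77 km; Σ(ρt)_1 = 89.609; Σ(ρt)_2 = 57.6851 (in km·g/cm³).
e = (31.2 − 20.77) − (89.609 − 57.6851) / 3.23 = 0.546 km.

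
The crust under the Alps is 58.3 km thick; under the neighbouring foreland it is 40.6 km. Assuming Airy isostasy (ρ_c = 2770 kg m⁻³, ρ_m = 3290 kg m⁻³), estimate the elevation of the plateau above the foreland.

2.8 km

Excess crust Δ = 58.3 km − 40.6 km = 17.7 km, split between elevation h and root r with h + r = Δ.
Airy balance ρ_c h = (ρ_m − ρ_c) r gives r = h ρ_c/(ρ_m − ρ_c), so h (1 + ρ_c/(ρ_m − ρ_c)) = Δ, i.e. h = Δ (ρ_m − ρ_c)/ρ_m.
h = 17.7 km × 520/3290 = 2.8 km.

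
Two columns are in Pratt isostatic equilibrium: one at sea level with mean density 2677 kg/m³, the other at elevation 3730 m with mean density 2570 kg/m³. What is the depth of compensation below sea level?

89600 m

ρ_ref D = ρ (D + h) → D (ρ_ref − ρ) = ρ h.
D = ρ h/(ρ_ref − ρ) = 2570 × 3730 m/(2677 − 2570) = 89600 m.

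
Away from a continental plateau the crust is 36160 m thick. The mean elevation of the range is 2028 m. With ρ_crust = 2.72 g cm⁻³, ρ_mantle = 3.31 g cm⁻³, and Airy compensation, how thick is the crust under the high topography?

47500 m

Root depth r = h ρ_c / (ρ_m − ρ_c) = 2028 m × 2.72 / 0.59 = 9349 m.
Total thickness = T + h + r = 36160 m + 2028 m + 9349 m = 47500 m.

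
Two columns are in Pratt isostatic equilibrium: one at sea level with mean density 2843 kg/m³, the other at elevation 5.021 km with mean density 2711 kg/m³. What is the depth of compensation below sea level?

ρ_ref D = ρ (D + h) → D (ρ_ref − ρ) = ρ h.
D = ρ h/(ρ_ref − ρ) = 2711 × 5.021 km/(2843 − 2711) = 103 km.

103 km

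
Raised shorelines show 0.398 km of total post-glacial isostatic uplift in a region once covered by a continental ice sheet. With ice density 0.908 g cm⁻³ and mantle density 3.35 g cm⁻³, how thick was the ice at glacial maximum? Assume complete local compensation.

1.47 km

u = t ρ_ice/ρ_m → t = u ρ_m/ρ_ice = 0.398 km × 3.35/0.908 = 1.47 km.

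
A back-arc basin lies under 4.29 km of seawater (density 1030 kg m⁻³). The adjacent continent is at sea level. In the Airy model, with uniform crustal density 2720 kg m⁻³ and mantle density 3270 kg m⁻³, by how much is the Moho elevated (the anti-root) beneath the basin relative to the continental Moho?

13.2 km

In Airy isostatic equilibrium: replacing crust with seawater at the top is compensated by replacing crust with mantle at the base: d (ρ_c − ρ_w) = a (ρ_m − ρ_c).
a = d (ρ_c − ρ_w)/(ρ_m − ρ_c) = 4.29 km × 1690/550 = 13.2 km.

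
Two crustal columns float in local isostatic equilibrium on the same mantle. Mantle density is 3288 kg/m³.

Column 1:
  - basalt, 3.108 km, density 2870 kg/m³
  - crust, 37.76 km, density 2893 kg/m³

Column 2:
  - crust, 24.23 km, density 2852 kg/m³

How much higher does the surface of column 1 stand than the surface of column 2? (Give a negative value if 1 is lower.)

1.72 km

For any compensation level in the mantle, the mantle terms cancel and isostasy reduces to e = (Σt_1 − Σt_2) − (Σ(ρt)_1 − Σ(ρt)_2) / ρ_m.
Σt_1 = 40.868 km; Σt_2 = 24.23 km; Σ(ρt)_1 = 118159.64; Σ(ρt)_2 = 69103.96 (in km·kg/m³).
e = (40.868 − 24.23) − (118159.64 − 69103.96) / 3288 = 1.72 km.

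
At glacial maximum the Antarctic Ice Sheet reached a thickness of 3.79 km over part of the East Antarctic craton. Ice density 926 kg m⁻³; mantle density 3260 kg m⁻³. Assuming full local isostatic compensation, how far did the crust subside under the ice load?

1.08 km

For local isostatic compensation: the ice load ρ_ice t is balanced by mantle displaced below, ρ_m s.
s = t ρ_ice / ρ_m = 3.79 km × 926/3260 = 1.08 km.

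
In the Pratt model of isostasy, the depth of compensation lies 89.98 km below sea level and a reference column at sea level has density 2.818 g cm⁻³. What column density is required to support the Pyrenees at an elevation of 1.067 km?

2.78 g cm⁻³

Pratt balance: ρ_ref D = ρ (D + h).
ρ = ρ_ref D/(D + h) = 2.818 × 89.98 km/(89.98 km + 1.067 km) = 2.78 g cm⁻³.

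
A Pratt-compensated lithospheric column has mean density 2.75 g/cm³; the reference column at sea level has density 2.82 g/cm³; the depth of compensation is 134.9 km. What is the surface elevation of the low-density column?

3.43 km

ρ_ref D = ρ (D + h) → h = D (ρ_ref − ρ)/ρ.
h = 134.9 km × (2.82 − 2.75)/2.75 = 3.43 km.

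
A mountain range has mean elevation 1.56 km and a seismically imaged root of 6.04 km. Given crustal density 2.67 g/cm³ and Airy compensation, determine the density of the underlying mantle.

Airy balance: ρ_c h = (ρ_m − ρ_c) r → ρ_m = ρ_c (1 + h/r).
ρ_m = 2.67 × (1 + 1.56 km/6.04 km) = 3.36 g/cm³.

3.36 g/cm³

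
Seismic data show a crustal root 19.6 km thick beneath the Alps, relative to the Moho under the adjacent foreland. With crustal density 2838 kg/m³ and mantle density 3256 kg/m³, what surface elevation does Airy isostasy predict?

2.89 km

Equating mass per unit area of the two columns: ρ_c h = (ρ_m − ρ_c) r.
h = r (ρ_m − ρ_c) / ρ_c = 19.6 km × (3256 − 2838) / 2838 = 2.89 km.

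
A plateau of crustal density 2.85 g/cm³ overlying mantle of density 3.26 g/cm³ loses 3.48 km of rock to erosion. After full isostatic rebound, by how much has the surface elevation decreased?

0.438 km

Rebound u = e ρ_c/ρ_m = 3.48 km × 2.85/3.26 = 3.042 km.
Net surface drop = e − u = 3.48 km − 3.042 km = e (ρ_m − ρ_c)/ρ_m = 0.438 km.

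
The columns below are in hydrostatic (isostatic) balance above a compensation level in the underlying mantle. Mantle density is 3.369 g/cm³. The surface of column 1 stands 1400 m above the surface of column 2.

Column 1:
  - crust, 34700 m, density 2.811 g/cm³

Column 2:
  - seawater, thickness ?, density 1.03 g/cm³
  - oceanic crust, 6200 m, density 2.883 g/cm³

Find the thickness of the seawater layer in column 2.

Take the compensation level at the base of the deeper column (depth z_c below the surface of column 1) and equate Σ ρ_i t_i down to z_c; mantle fills any gap and the z_c terms cancel.
Column 1: 34700×2.811 + (z_c − 34700)×3.369
Column 2: 1400×0 + x×1.03 + 6200×2.883 + (z_c − 1400 − 6200 − x)×3.369
The z_c×3.369 term appears on both sides and cancels. Collect the known terms of each column as K = Σ(ρt)_known − 3.369 × (depth of known layers): K_1 = 97541.7 − 3.369×34700 = −19362.6; K_2 = 17874.6 − 3.369×(1400 + 6200) = −7729.8.
Balance: K_1 = K_2 − x×(3.369 − 1.03), so x = (K_2 − K_1)/(3.369 − 1.03) = 11632.8/2.339 = 4970 m.

4970 m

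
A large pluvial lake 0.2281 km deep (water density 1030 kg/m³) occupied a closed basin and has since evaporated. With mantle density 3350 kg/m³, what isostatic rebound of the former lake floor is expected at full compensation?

u = d ρ_w/ρ_m = 0.2281 km × 1030/3350 = 0.0701 km.

0.0701 km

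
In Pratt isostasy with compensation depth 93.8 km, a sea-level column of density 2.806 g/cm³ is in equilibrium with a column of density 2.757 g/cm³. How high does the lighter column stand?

ρ_ref D = ρ (D + h) → h = D (ρ_ref − ρ)/ρ.
h = 93.8 km × (2.806 − 2.757)/2.757 = 1.67 km.

1.67 km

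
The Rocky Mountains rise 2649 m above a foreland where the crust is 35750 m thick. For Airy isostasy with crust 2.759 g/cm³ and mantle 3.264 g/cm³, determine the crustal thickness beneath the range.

52900 m

Root depth r = h ρ_c / (ρ_m − ρ_c) = 2649 m × 2.759 / 0.505 = 14470 m.
Total thickness = T + h + r = 35750 m + 2649 m + 14470 m = 52900 m.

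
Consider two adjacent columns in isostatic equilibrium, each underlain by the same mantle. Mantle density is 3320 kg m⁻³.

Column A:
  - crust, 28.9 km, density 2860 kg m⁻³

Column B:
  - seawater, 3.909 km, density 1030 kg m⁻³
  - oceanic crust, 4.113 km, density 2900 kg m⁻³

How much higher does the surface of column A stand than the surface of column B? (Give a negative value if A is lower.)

For any compensation level in the mantle, the mantle terms cancel and isostasy reduces to e = (Σt_A − Σt_B) − (Σ(ρt)_A − Σ(ρt)_B) / ρ_m.
Σt_A = 28.9 km; Σt_B = 8.022 km; Σ(ρt)_A = 82654; Σ(ρt)_B = 15953.97 (in km·kg m⁻³).
e = (28.9 − 8.022) − (82654 − 15953.97) / 3320 = 0.788 km.

0.788 km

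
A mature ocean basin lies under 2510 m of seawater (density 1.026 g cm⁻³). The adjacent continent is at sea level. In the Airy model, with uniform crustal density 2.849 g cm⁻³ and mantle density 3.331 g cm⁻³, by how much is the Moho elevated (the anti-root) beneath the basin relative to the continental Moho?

For local isostatic compensation: replacing crust with seawater at the top is compensated by replacing crust with mantle at the base: d (ρ_c − ρ_w) = a (ρ_m − ρ_c).
a = d (ρ_c − ρ_w)/(ρ_m − ρ_c) = 2510 m × 1.823/0.482 = 9490 m.

9490 m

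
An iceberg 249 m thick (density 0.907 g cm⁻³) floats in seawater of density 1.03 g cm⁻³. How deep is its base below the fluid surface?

219 m

Draft d = t ρ_obj/ρ_fluid = 249 m × 0.907/1.03 = 219 m.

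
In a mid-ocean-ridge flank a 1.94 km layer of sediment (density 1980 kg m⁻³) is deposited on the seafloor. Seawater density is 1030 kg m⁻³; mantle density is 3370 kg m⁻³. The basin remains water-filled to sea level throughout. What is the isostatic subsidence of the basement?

Submarine loading: the sediment displaces seawater, and the subsidence is in turn flooded, so s (ρ_m − ρ_w) = t (ρ_sed − ρ_w).
s = 1.94 km × (1980 − 1030) / (3370 − 1030) = 0.788 km.

0.788 km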